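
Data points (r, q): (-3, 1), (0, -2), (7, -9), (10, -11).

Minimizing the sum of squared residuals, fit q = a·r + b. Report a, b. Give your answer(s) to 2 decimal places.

XᵀX·[a, b]ᵀ = Xᵀq reads: 158·a + 14·b = -176;  14·a + 4·b = -21.
(Σr·r = 158, Σr = 14, Σ1 = 4, Σr·q = -176, Σq = -21.)
det = 158·4 − 14² = 436.
a = ((-176)·4 − 14·(-21))/436 = -205/218; b = (158·(-21) − 14·(-176))/436 = -427/218.

a = -0.94, b = -1.96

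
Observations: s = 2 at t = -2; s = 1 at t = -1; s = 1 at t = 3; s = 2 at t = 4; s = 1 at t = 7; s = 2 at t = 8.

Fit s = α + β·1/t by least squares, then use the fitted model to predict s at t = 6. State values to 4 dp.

The normal system MᵀM·[α, β]ᵀ = Mᵀs is [[6, -109/168]; [-109/168, 41197/28224]]·[α, β]ᵀ = [9, -65/84]ᵀ.
Δ = 6·(41197/28224) − (-109/168)² = 235301/28224.
α = (9·(41197/28224) − (-109/168)·(-65/84))/(235301/28224) = 356603/235301; β = (6·(-65/84) − (-109/168)·9)/(235301/28224) = 33768/235301.
At t = 6: ŝ = (356603/235301)·(1) + (33768/235301)·(1/6) = 362231/235301.

ŝ = 1.5394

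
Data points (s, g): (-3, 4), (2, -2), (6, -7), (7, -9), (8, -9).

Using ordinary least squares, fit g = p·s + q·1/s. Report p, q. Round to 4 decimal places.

p = -1.1966, q = 0.1703

The normal equations are: 162·p + 5·q = -193;  5·p + (11993/28224)·q = -331/56.
Δ = 162·(11993/28224) − 5² = 68737/1568.
p = ((-193)·(11993/28224) − 5·(-331/56))/(68737/1568) = -1480529/1237266; q = (162·(-331/56) − 5·(-193))/(68737/1568) = 11704/68737.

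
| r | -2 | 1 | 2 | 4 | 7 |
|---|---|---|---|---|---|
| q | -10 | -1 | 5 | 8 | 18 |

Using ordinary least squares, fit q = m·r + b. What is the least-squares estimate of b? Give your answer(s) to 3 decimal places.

b = -3.381

Forming MᵀM = [[74, 12]; [12, 5]] and Mᵀq = [187, 20]ᵀ gives MᵀM·[m, b]ᵀ = Mᵀq.
Δ = 74·5 − 12² = 226.
m = (187·5 − 12·20)/226 = 695/226; b = (74·20 − 12·187)/226 = -382/113.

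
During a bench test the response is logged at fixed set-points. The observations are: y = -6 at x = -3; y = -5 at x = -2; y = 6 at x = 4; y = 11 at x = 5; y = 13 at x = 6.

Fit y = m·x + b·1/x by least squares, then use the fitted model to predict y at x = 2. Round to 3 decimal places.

Sums needed: Σx·x = 90, Σx·1/x = 5, Σ1/x·1/x = 1769/3600.
Right-hand side: Σx·y = 185, Σ1/x·y = 311/30.
MᵀM·[m, b]ᵀ = Mᵀy becomes [[90, 5]; [5, 1769/3600]]·[m, b]ᵀ = [185, 311/30]ᵀ.
Δ = 90·(1769/3600) − 5² = 769/40.
m = (185·(1769/3600) − 5·(311/30))/(769/40) = 28133/13842; b = (90·(311/30) − 5·185)/(769/40) = 320/769.
At x = 2: ŷ = (28133/13842)·(2) + (320/769)·(1/2) = 29573/6921.

ŷ = 4.273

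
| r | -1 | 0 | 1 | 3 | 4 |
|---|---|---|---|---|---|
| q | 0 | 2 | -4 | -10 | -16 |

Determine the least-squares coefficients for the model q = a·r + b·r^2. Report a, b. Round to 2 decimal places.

a = -1.57, b = -0.61

The normal equations are: 27·a + 91·b = -98;  91·a + 339·b = -350.
(Σr·r = 27, Σr·r^2 = 91, Σr^2·r^2 = 339, Σr·q = -98, Σr^2·q = -350.)
det = 27·339 − 91² = 872.
a = ((-98)·339 − 91·(-350))/872 = -343/218; b = (27·(-350) − 91·(-98))/872 = -133/218.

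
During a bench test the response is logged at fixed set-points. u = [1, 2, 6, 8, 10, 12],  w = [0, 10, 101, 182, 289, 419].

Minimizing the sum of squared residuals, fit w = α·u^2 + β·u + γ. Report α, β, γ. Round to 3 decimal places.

α = 3.004, β = -1.056, γ = -1.039

Forming MᵀM = [[36145, 3465, 349]; [3465, 349, 39]; [349, 39, 6]] and Mᵀw = [104560, 10000, 1001]ᵀ gives MᵀM·[α, β, γ]ᵀ = Mᵀw.
Solving the 3×3 system (Gaussian elimination) gives α = 735107/244708, β = -258305/244708, γ = -127145/122354.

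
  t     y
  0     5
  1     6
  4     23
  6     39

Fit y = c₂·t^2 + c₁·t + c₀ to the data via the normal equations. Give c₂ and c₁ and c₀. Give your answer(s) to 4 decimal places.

c₂ = 0.6525, c₁ = 1.8898, c₀ = 4.4068

From the data, Σt^2·t^2 = 1553, Σt^2·t = 281, Σt^2 = 53, Σt·t = 53, Σt = 11, Σ1 = 4.
Moment sums: Σt^2·y = 1778, Σt·y = 332, Σy = 73.
Normal equations: [[1553, 281, 53]; [281, 53, 11]; [53, 11, 4]]·[c₂, c₁, c₀]ᵀ = [1778, 332, 73]ᵀ.
Inverting the 3×3 Gram matrix, [c₂, c₁, c₀]ᵀ = [77/118, 223/118, 260/59]ᵀ.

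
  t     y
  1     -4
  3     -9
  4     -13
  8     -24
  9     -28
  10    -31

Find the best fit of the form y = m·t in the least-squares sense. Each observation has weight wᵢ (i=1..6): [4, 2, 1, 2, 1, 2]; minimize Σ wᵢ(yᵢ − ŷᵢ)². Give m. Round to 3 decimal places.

The normal equations are: 447·m = -1378.
(Σwᵢ·t·t = 447, Σwᵢ·t·y = -1378.)
Hence m = -1378 / 447 ≈ -3.08277.

m = -3.083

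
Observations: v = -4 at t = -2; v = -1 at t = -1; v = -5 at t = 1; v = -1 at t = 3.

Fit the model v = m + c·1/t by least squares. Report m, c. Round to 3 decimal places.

Compute the Gram sums: Σ1 = 4, Σ1/t = -1/6, Σ1/t·1/t = 85/36.
For Mᵀv: Σv = -11, Σ1/t·v = -7/3.
So MᵀM·[m, c]ᵀ = Mᵀv: [[4, -1/6]; [-1/6, 85/36]]·[m, c]ᵀ = [-11, -7/3]ᵀ.
Eliminating c: (85/36)·(row 1) − (-1/6)·(row 2) gives (113/12)·m = (85/36)·(-11) − (-1/6)·(-7/3) = -949/36, so m = -949/339.
Then c = ((-7/3) − (-1/6)·(-949/339))/(85/36) = -134/113.

m = -2.799, c = -1.186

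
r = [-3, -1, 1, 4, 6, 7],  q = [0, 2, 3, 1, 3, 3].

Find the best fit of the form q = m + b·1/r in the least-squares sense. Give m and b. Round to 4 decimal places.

m = 1.9706, b = 0.7799

Sums needed: Σ1 = 6, Σ1/r = 19/84, Σ1/r·1/r = 15677/7056.
For Mᵀq: Σq = 12, Σ1/r·q = 61/28.
Normal equations: [[6, 19/84]; [19/84, 15677/7056]]·[m, b]ᵀ = [12, 61/28]ᵀ.
Δ = 6·(15677/7056) − (19/84)² = 93701/7056.
m = (12·(15677/7056) − (19/84)·(61/28))/(93701/7056) = 184647/93701; b = (6·(61/28) − (19/84)·12)/(93701/7056) = 73080/93701.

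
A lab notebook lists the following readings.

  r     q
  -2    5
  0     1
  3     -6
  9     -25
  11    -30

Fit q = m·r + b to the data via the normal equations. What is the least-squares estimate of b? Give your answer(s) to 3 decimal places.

The normal system MᵀM·[m, b]ᵀ = Mᵀq is [[215, 21]; [21, 5]]·[m, b]ᵀ = [-583, -55]ᵀ.
Δ = 215·5 − 21² = 634.
m = ((-583)·5 − 21·(-55))/634 = -880/317; b = (215·(-55) − 21·(-583))/634 = 209/317.

b = 0.659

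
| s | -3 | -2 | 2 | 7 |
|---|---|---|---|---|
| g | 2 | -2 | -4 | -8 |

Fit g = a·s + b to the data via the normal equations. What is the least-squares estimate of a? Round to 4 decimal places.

a = -0.8710

The normal system MᵀM·[a, b]ᵀ = Mᵀg is [[66, 4]; [4, 4]]·[a, b]ᵀ = [-66, -12]ᵀ.
Eliminating b: 4·(row 1) − 4·(row 2) gives 248·a = 4·(-66) − 4·(-12) = -216, so a = -27/31.
Then b = ((-12) − 4·(-27/31))/4 = -66/31.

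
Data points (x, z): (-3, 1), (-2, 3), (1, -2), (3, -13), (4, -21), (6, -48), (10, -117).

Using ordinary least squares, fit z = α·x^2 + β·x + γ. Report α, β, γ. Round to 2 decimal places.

The normal system AᵀA·[α, β, γ]ᵀ = Aᵀz is [[11731, 1273, 175]; [1273, 175, 19]; [175, 19, 7]]·[α, β, γ]ᵀ = [-13862, -1592, -197]ᵀ.
Inverting the 3×3 Gram matrix, [α, β, γ]ᵀ = [-100865/105442, -251093/105442, 117862/52721]ᵀ.

α = -0.96, β = -2.38, γ = 2.24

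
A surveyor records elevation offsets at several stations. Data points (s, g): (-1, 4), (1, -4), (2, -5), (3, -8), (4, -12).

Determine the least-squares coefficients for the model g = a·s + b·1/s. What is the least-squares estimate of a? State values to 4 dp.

Forming XᵀX = [[31, 5]; [5, 349/144]] and Xᵀg = [-90, -97/6]ᵀ gives XᵀX·[a, b]ᵀ = Xᵀg.
Δ = 31·(349/144) − 5² = 7219/144.
a = ((-90)·(349/144) − 5·(-97/6))/(7219/144) = -19770/7219; b = (31·(-97/6) − 5·(-90))/(7219/144) = -7368/7219.

a = -2.7386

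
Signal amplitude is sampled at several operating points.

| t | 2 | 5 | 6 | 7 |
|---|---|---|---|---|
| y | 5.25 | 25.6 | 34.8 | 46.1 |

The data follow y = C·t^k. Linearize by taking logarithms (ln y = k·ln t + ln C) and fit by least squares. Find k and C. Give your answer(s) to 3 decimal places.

With ln yᵢ as the transformed response and ln tᵢ as the regressor:
Sums: Σln t = 6.0403, Σ(ln t)² = 10.0677, Σln y = 12.2813, Σln t·ln y = 20.1826.
Normal system: [[10.0677, 6.0403]; [6.0403, 4]]·[k, ln C]ᵀ = [20.1826, 12.2813]ᵀ.
Δ = 10.0677·4 − (6.0403)² = 3.7862; k = (20.1826·4 − 6.0403·12.2813)/3.7862 = 1.72962, ln C = (10.0677·12.2813 − 6.0403·20.1826)/3.7862 = 0.45848, so C = exp(0.45848) = 1.58167.

k = 1.730, C = 1.582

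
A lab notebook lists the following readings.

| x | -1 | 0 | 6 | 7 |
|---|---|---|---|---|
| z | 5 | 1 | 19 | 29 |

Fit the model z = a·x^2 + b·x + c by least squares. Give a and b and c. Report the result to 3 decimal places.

a = 1.000, b = -3.000, c = 1.000

AᵀA·[a, b, c]ᵀ = Aᵀz reads: 3698·a + 558·b + 86·c = 2110;  558·a + 86·b + 12·c = 312;  86·a + 12·b + 4·c = 54.
Inverting the 3×3 Gram matrix, [a, b, c]ᵀ = [1, -3, 1]ᵀ.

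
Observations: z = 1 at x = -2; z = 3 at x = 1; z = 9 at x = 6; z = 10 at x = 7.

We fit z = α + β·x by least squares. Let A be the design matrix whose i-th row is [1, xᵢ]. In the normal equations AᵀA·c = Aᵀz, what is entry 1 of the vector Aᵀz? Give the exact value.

23

Entry 1 ↔ basis 1, so (Aᵀz)_{1} = Σᵢ zᵢ = (1)·(1) + (1)·(3) + (1)·(9) + (1)·(10) = 23.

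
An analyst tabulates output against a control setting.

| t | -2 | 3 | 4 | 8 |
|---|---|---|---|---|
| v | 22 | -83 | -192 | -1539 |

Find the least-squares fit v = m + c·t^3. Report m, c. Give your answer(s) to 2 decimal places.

From the data, Σ1 = 4, Σt^3 = 595, Σt^3·t^3 = 267033.
And Σv = -1792, Σt^3·v = -802673.
Normal equations: [[4, 595]; [595, 267033]]·[m, c]ᵀ = [-1792, -802673]ᵀ.
Eliminating c: 267033·(row 1) − 595·(row 2) gives 714107·m = 267033·(-1792) − 595·(-802673) = -932701, so m = -932701/714107.
Then c = ((-802673) − 595·(-932701/714107))/267033 = -2144452/714107.

m = -1.31, c = -3.00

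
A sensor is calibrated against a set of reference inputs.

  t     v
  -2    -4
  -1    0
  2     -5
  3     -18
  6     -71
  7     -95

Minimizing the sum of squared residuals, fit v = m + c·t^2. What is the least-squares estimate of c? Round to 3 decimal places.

c = -2.005

The normal system XᵀX·[m, c]ᵀ = Xᵀv is [[6, 103]; [103, 3811]]·[m, c]ᵀ = [-193, -7409]ᵀ.
Δ = 6·3811 − 103² = 12257.
m = ((-193)·3811 − 103·(-7409))/12257 = 268/119; c = (6·(-7409) − 103·(-193))/12257 = -24575/12257.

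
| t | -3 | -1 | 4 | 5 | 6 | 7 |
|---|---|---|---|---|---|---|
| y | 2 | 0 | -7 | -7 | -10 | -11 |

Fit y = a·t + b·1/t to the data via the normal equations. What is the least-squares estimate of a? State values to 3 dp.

The normal equations are: 136·a + 6·b = -206;  6·a + (222581/176400)·b = -2963/420.
Determinant 136·(222581/176400) − 6² = 2990077/22050.
a = ((-206)·(222581/176400) − 6·(-2963/420))/(2990077/22050) = -19192463/11960308; b = (136·(-2963/420) − 6·(-206))/(2990077/22050) = 6097980/2990077.

a = -1.605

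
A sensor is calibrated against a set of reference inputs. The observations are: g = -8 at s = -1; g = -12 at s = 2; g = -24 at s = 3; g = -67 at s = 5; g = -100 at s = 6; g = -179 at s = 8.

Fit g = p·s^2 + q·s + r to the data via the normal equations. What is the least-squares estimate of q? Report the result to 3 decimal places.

q = 1.978

Setting ∂/∂p … = 0 gives: 6115·p + 887·q + 139·r = -17003;  887·p + 139·q + 23·r = -2455;  139·p + 23·q + 6·r = -390.
(Σs^2·s^2 = 6115, Σs^2·s = 887, Σs^2 = 139, Σs·s = 139, Σs = 23, Σ1 = 6, Σs^2·g = -17003, Σs·g = -2455, Σg = -390.)
Solving the 3×3 system (Gaussian elimination) gives p = -542/181, q = 358/181, r = -581/181.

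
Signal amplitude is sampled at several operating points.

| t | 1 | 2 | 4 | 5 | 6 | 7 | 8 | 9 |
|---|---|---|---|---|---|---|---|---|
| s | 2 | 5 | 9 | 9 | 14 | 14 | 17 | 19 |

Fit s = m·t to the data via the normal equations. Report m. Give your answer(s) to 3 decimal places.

Setting ∂/∂m … = 0 gives: 276·m = 582.
Hence m = 582 / 276 ≈ 2.1087.

m = 2.109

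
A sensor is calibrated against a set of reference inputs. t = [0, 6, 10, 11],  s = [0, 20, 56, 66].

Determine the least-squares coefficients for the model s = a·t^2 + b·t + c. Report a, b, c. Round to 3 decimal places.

Setting ∂/∂a … = 0 gives: 25937·a + 2547·b + 257·c = 14306;  2547·a + 257·b + 27·c = 1406;  257·a + 27·b + 4·c = 142.
(Σt^2·t^2 = 25937, Σt^2·t = 2547, Σt^2 = 257, Σt·t = 257, Σt = 27, Σ1 = 4, Σt^2·s = 14306, Σt·s = 1406, Σs = 142.)
Row-reducing yields a = 2391/4475, b = 809/4475, c = -44/895.

a = 0.534, b = 0.181, c = -0.049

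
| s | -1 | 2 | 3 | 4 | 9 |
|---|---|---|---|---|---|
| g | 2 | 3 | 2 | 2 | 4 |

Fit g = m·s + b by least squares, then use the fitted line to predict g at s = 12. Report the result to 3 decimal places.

Compute the Gram sums: Σs·s = 111, Σs = 17, Σ1 = 5.
And Σs·g = 54, Σg = 13.
Normal equations: [[111, 17]; [17, 5]]·[m, b]ᵀ = [54, 13]ᵀ.
Eliminating b: 5·(row 1) − 17·(row 2) gives 266·m = 5·54 − 17·13 = 49, so m = 7/38.
Then b = (13 − 17·(7/38))/5 = 75/38.
At s = 12: ĝ = (7/38)·(12) + (75/38)·(1) = 159/38.

ĝ = 4.184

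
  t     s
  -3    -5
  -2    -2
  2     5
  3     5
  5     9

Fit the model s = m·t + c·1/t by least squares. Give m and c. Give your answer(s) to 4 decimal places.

Forming MᵀM = [[51, 5]; [5, 343/450]] and Mᵀs = [89, 259/30]ᵀ gives MᵀM·[m, c]ᵀ = Mᵀs.
det = 51·(343/450) − 5² = 2081/150.
m = (89·(343/450) − 5·(259/30))/(2081/150) = 11102/6243; c = (51·(259/30) − 5·89)/(2081/150) = -705/2081.

m = 1.7783, c = -0.3388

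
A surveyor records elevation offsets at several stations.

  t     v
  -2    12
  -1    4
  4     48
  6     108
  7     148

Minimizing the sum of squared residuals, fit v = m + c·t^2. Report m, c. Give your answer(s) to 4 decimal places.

m = 0.3065, c = 3.0044

Entries of MᵀM: Σ1 = 5, Σt^2 = 106, Σt^2·t^2 = 3970.
And Σv = 320, Σt^2·v = 11960.
Δ = 5·3970 − 106² = 8614.
m = (320·3970 − 106·11960)/8614 = 1320/4307; c = (5·11960 − 106·320)/8614 = 12940/4307.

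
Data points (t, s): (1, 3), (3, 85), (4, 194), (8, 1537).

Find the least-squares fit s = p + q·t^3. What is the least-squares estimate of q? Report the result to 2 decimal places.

q = 3.00

From the data, Σ1 = 4, Σt^3 = 604, Σt^3·t^3 = 266970.
For Aᵀs: Σs = 1819, Σt^3·s = 801658.
AᵀA·[p, q]ᵀ = Aᵀs becomes [[4, 604]; [604, 266970]]·[p, q]ᵀ = [1819, 801658]ᵀ.
Determinant 4·266970 − 604² = 703064.
p = (1819·266970 − 604·801658)/703064 = 708499/351532; q = (4·801658 − 604·1819)/703064 = 526989/175766.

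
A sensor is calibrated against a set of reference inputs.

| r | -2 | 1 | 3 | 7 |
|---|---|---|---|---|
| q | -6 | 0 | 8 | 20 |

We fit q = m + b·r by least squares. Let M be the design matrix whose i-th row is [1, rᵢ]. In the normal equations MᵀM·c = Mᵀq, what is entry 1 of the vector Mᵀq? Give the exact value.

Entry 1 ↔ basis 1, so (Mᵀq)_{1} = Σᵢ qᵢ = (1)·(-6) + (1)·(0) + (1)·(8) + (1)·(20) = 22.

22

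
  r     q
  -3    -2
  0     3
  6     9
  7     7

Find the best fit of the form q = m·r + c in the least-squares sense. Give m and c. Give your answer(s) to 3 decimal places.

m = 0.964, c = 1.841

Normal-equation sums: Σr·r = 94, Σr = 10, Σ1 = 4.
Moment sums: Σr·q = 109, Σq = 17.
Eliminating c: 4·(row 1) − 10·(row 2) gives 276·m = 4·109 − 10·17 = 266, so m = 133/138.
Then c = (17 − 10·(133/138))/4 = 127/69.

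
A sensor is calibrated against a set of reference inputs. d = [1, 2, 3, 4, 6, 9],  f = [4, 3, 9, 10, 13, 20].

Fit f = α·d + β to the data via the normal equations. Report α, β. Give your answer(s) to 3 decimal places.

α = 2.082, β = 1.160

Forming AᵀA = [[147, 25]; [25, 6]] and Aᵀf = [335, 59]ᵀ gives AᵀA·[α, β]ᵀ = Aᵀf.
Determinant 147·6 − 25² = 257.
α = (335·6 − 25·59)/257 = 535/257; β = (147·59 − 25·335)/257 = 298/257.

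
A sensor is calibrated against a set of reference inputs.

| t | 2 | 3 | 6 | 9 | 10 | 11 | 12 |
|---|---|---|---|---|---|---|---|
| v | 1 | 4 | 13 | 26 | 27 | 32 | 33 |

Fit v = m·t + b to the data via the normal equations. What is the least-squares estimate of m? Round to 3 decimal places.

m = 3.354

Compute the Gram sums: Σt·t = 495, Σt = 53, Σ1 = 7.
And Σt·v = 1344, Σv = 136.
Eliminating b: 7·(row 1) − 53·(row 2) gives 656·m = 7·1344 − 53·136 = 2200, so m = 275/82.
Then b = (136 − 53·(275/82))/7 = -489/82.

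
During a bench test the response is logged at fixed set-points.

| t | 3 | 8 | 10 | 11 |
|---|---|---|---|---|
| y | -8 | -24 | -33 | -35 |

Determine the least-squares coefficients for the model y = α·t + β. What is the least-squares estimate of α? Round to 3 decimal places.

α = -3.447

From the data, Σt·t = 294, Σt = 32, Σ1 = 4.
Moment sums: Σt·y = -931, Σy = -100.
Normal equations: [[294, 32]; [32, 4]]·[α, β]ᵀ = [-931, -100]ᵀ.
Eliminating β: 4·(row 1) − 32·(row 2) gives 152·α = 4·(-931) − 32·(-100) = -524, so α = -131/38.
Then β = ((-100) − 32·(-131/38))/4 = 49/19.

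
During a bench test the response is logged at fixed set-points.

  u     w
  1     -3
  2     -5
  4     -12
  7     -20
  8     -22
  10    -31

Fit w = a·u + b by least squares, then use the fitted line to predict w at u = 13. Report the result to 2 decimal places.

ŵ = -38.62

Setting ∂/∂a … = 0 gives: 234·a + 32·b = -687;  32·a + 6·b = -93.
Δ = 234·6 − 32² = 380.
a = ((-687)·6 − 32·(-93))/380 = -573/190; b = (234·(-93) − 32·(-687))/380 = 111/190.
At u = 13: ŵ = (-573/190)·(13) + (111/190)·(1) = -3669/95.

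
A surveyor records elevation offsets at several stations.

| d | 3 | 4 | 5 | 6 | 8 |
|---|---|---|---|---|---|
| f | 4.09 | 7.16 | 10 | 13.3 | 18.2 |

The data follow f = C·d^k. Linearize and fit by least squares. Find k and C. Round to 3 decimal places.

With ln fᵢ as the transformed response and ln dᵢ as the regressor:
Σln d = 7.9655, Σ(ln d)² = 13.2535, Σln f = 11.1688, Σln d·ln f = 18.6522.
Equations: 13.2535·k + 7.9655·ln C = 18.6522;  7.9655·k + 5·ln C = 11.1688.
Slope k = (n·Σln d·ln f − Σln d·Σln f)/(n·Σ(ln d)² − (Σln d)²) = (5·18.6522 − 7.9655·11.1688)/2.8177 = 1.52441; ln C = (Σln f − k·Σln d)/n = -0.19478, so C = exp(-0.19478) = 0.82301.

k = 1.524, C = 0.823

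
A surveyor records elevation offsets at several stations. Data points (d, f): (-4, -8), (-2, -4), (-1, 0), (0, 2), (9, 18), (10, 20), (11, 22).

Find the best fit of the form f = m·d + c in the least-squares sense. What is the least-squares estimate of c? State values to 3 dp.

Normal-equation sums: Σd·d = 323, Σd = 23, Σ1 = 7.
For Mᵀf: Σd·f = 644, Σf = 50.
MᵀM·[m, c]ᵀ = Mᵀf becomes [[323, 23]; [23, 7]]·[m, c]ᵀ = [644, 50]ᵀ.
Eliminating c: 7·(row 1) − 23·(row 2) gives 1732·m = 7·644 − 23·50 = 3358, so m = 1679/866.
Then c = (50 − 23·(1679/866))/7 = 669/866.

c = 0.773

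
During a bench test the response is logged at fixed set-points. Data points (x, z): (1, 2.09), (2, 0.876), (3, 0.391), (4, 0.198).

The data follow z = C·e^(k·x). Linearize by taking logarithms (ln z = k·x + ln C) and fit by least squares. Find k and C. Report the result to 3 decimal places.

k = -0.788, C = 4.396

Linearized form: ln z = k·x + ln C. From the 4 transformed points,
Σx = 10.0000, Σ(x)² = 30.0000, Σln z = -1.9538, Σx·ln z = -8.8227.
Normal system: [[30.0000, 10.0000]; [10.0000, 4]]·[k, ln C]ᵀ = [-8.8227, -1.9538]ᵀ.
Solving (det = 20.0000): k = -0.78766, ln C = 1.48071, so C = exp(1.48071) = 4.39608.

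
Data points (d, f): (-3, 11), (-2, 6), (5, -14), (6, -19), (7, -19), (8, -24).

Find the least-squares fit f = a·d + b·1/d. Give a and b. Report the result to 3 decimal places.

a = -2.895, b = -2.101

Normal-equation sums: Σd·d = 187, Σd·1/d = 6, Σ1/d·1/d = 328049/705600.
Moment sums: Σd·f = -554, Σ1/d·f = -3853/210.
det = 187·(328049/705600) − 6² = 35943563/705600.
a = ((-554)·(328049/705600) − 6·(-3853/210))/(35943563/705600) = -104062666/35943563; b = (187·(-3853/210) − 6·(-554))/(35943563/705600) = -75502560/35943563.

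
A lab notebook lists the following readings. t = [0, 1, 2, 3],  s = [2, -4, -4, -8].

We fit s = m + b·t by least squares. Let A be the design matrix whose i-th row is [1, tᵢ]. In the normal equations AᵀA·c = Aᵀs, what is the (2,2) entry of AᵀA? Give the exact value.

Row 2 ↔ basis t, column 2 ↔ basis t, so (AᵀA)_{2,2} = Σᵢ (t)·(t) = (0)·(0) + (1)·(1) + (2)·(2) + (3)·(3) = 14.

14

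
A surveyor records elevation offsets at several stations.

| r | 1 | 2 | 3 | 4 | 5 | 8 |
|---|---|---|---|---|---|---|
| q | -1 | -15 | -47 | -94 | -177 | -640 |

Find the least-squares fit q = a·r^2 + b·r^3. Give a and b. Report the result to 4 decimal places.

a = -2.0451, b = -0.9947

Entries of XᵀX: Σr^2·r^2 = 5075, Σr^2·r^3 = 37193, Σr^3·r^3 = 282659.
Moment sums: Σr^2·q = -47373, Σr^3·q = -357211.
Eliminating b: 282659·(row 1) − 37193·(row 2) gives 51175176·a = 282659·(-47373) − 37193·(-357211) = -104656084, so a = -2012617/984138.
Then b = ((-357211) − 37193·(-2012617/984138))/282659 = -12725459/12793794.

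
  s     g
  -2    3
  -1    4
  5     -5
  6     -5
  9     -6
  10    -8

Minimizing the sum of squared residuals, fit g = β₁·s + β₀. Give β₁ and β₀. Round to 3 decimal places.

β₁ = -0.976, β₀ = 1.559

The normal equations are: 247·β₁ + 27·β₀ = -199;  27·β₁ + 6·β₀ = -17.
(Σs·s = 247, Σs = 27, Σ1 = 6, Σs·g = -199, Σg = -17.)
Δ = 247·6 − 27² = 753.
β₁ = ((-199)·6 − 27·(-17))/753 = -245/251; β₀ = (247·(-17) − 27·(-199))/753 = 1174/753.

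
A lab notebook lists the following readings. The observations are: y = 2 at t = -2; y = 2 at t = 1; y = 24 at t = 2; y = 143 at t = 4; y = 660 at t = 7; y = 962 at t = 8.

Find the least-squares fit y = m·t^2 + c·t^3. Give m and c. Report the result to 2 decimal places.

From the data, Σt^2·t^2 = 6786, Σt^2·t^3 = 50600, Σt^3·t^3 = 384018.
For Aᵀy: Σt^2·y = 96302, Σt^3·y = 728254.
Normal equations: [[6786, 50600]; [50600, 384018]]·[m, c]ᵀ = [96302, 728254]ᵀ.
Eliminating c: 384018·(row 1) − 50600·(row 2) gives 45586148·m = 384018·96302 − 50600·728254 = 132049036, so m = 33012259/11396537.
Then c = (728254 − 50600·(33012259/11396537))/384018 = 17262611/11396537.

m = 2.90, c = 1.51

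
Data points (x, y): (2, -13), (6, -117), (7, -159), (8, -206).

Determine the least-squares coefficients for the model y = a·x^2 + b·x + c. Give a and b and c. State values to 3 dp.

a = -3.067, b = -1.530, c = 2.341

The normal system MᵀM·[a, b, c]ᵀ = Mᵀy is [[7809, 1079, 153]; [1079, 153, 23]; [153, 23, 4]]·[a, b, c]ᵀ = [-25239, -3489, -495]ᵀ.
Row-reducing yields a = -1383/451, b = -690/451, c = 96/41.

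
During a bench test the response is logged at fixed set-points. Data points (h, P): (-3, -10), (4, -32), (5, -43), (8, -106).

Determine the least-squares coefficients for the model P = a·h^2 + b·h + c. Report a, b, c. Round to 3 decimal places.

a = -1.447, b = -1.457, c = -1.423

MᵀM·[a, b, c]ᵀ = MᵀP reads: 5058·a + 674·b + 114·c = -8461;  674·a + 114·b + 14·c = -1161;  114·a + 14·b + 4·c = -191.
Row-reducing yields a = -3035/2098, b = -1528/1049, c = -1493/1049.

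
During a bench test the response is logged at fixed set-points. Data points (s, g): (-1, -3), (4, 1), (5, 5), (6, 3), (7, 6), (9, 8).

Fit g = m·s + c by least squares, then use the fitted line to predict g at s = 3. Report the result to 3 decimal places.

ĝ = 1.126

The normal system XᵀX·[m, c]ᵀ = Xᵀg is [[208, 30]; [30, 6]]·[m, c]ᵀ = [164, 20]ᵀ.
Determinant 208·6 − 30² = 348.
m = (164·6 − 30·20)/348 = 32/29; c = (208·20 − 30·164)/348 = -190/87.
At s = 3: ĝ = (32/29)·(3) + (-190/87)·(1) = 98/87.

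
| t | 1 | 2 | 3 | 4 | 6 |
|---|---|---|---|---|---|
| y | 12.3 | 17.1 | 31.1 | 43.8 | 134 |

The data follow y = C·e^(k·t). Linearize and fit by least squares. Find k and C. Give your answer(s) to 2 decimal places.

With ln yᵢ as the transformed response and tᵢ as the regressor:
Σt = 16.0000, Σ(t)² = 66.0000, Σln y = 17.4634, Σt·ln y = 63.0050.
Equations: 66.0000·k + 16.0000·ln C = 63.0050;  16.0000·k + 5·ln C = 17.4634.
Solving (det = 74.0000): k = 0.48123, ln C = 1.95274, so C = exp(1.95274) = 7.04794.

k = 0.48, C = 7.05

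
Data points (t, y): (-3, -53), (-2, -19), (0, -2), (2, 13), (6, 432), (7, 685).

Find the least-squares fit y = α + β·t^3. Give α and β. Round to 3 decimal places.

Compute the Gram sums: Σ1 = 6, Σt^3 = 532, Σt^3·t^3 = 165162.
Moment sums: Σy = 1056, Σt^3·y = 329954.
Normal equations: [[6, 532]; [532, 165162]]·[α, β]ᵀ = [1056, 329954]ᵀ.
Eliminating β: 165162·(row 1) − 532·(row 2) gives 707948·α = 165162·1056 − 532·329954 = -1124456, so α = -281114/176987.
Then β = (329954 − 532·(-281114/176987))/165162 = 354483/176987.

α = -1.588, β = 2.003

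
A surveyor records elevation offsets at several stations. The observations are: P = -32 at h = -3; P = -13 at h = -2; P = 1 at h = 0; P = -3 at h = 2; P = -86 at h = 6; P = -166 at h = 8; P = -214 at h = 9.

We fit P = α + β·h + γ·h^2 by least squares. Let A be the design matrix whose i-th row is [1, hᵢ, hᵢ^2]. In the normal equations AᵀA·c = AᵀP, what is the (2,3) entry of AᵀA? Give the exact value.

1430

Row 2 ↔ basis h, column 3 ↔ basis h^2, so (AᵀA)_{2,3} = Σᵢ (h)·(h^2) = (-3)·(9) + (-2)·(4) + (0)·(0) + (2)·(4) + (6)·(36) + (8)·(64) + (9)·(81) = 1430.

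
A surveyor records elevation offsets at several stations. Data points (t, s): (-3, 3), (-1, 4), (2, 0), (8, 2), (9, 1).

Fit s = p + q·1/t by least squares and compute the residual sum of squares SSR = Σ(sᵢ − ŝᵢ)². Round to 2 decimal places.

SSR = 1.00

XᵀX·[p, q]ᵀ = Xᵀs reads: 5·p + (-43/72)·q = 10;  (-43/72)·p + (7201/5184)·q = -167/36.
(Σ1 = 5, Σ1/t = -43/72, Σ1/t·1/t = 7201/5184, Σs = 10, Σ1/t·s = -167/36.)
Eliminating q: (7201/5184)·(row 1) − (-43/72)·(row 2) gives (8539/1296)·p = (7201/5184)·10 − (-43/72)·(-167/36) = 1201/108, so p = 14412/8539.
Then q = ((-167/36) − (-43/72)·(14412/8539))/(7201/5184) = -22320/8539.
Residuals: 3765/8539, -2576/8539, -3252/8539, 5456/8539, -3393/8539; SSR = 8510/8539.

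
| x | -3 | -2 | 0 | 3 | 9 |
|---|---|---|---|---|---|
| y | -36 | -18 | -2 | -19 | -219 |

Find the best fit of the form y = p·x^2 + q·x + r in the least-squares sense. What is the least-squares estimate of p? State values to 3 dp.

AᵀA·[p, q, r]ᵀ = Aᵀy reads: 6739·p + 721·q + 103·r = -18306;  721·p + 103·q + 7·r = -1884;  103·p + 7·q + 5·r = -294.
Solving the 3×3 system (Gaussian elimination) gives p = -121826/40677, q = 15905/5811, r = -12687/13559.

p = -2.995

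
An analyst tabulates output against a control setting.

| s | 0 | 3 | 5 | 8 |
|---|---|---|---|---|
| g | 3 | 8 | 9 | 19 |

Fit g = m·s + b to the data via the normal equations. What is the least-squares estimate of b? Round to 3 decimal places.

b = 2.103

With design matrix M, MᵀM = [[98, 16]; [16, 4]] and Mᵀg = [221, 39]ᵀ.
det = 98·4 − 16² = 136.
m = (221·4 − 16·39)/136 = 65/34; b = (98·39 − 16·221)/136 = 143/68.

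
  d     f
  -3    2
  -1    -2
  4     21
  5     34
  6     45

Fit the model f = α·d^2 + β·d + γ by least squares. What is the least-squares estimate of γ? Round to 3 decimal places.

Setting ∂/∂α … = 0 gives: 2259·α + 377·β + 87·γ = 2822;  377·α + 87·β + 11·γ = 520;  87·α + 11·β + 5·γ = 100.
Solving the 3×3 system (Gaussian elimination) gives α = 15337/15439, β = 28426/15439, γ = -20621/15439.

γ = -1.336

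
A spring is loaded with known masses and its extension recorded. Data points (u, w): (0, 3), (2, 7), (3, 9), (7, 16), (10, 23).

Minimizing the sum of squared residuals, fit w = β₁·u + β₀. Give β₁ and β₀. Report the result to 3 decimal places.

β₁ = 1.960, β₀ = 2.975

Entries of MᵀM: Σu·u = 162, Σu = 22, Σ1 = 5.
And Σu·w = 383, Σw = 58.
MᵀM·[β₁, β₀]ᵀ = Mᵀw becomes [[162, 22]; [22, 5]]·[β₁, β₀]ᵀ = [383, 58]ᵀ.
Eliminating β₀: 5·(row 1) − 22·(row 2) gives 326·β₁ = 5·383 − 22·58 = 639, so β₁ = 639/326.
Then β₀ = (58 − 22·(639/326))/5 = 485/163.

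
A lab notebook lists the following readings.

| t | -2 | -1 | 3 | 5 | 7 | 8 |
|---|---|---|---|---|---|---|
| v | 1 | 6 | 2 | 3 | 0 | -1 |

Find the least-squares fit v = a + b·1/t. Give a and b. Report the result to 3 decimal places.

MᵀM·[a, b]ᵀ = Mᵀv reads: 6·a + (-587/840)·b = 11;  (-587/840)·a + (1014049/705600)·b = -643/120.
det = 6·(1014049/705600) − (-587/840)² = 229589/28224.
a = (11·(1014049/705600) − (-587/840)·(-643/120))/(229589/28224) = 8512452/5739725; b = (6·(-643/120) − (-587/840)·11)/(229589/28224) = -3452232/1147945.

a = 1.483, b = -3.007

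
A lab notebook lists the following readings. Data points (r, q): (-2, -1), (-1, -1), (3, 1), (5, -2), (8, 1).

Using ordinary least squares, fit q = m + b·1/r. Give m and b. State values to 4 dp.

m = -0.2387, b = 0.9581

With design matrix M, MᵀM = [[5, -101/120]; [-101/120, 20401/14400]] and Mᵀq = [-2, 187/120]ᵀ.
Δ = 5·(20401/14400) − (-101/120)² = 22951/3600.
m = ((-2)·(20401/14400) − (-101/120)·(187/120))/(22951/3600) = -21915/91804; b = (5·(187/120) − (-101/120)·(-2))/(22951/3600) = 21990/22951.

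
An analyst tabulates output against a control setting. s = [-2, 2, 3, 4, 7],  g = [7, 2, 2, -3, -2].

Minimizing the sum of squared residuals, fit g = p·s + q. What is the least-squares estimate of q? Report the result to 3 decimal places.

q = 4.262

The normal system AᵀA·[p, q]ᵀ = Aᵀg is [[82, 14]; [14, 5]]·[p, q]ᵀ = [-30, 6]ᵀ.
Δ = 82·5 − 14² = 214.
p = ((-30)·5 − 14·6)/214 = -117/107; q = (82·6 − 14·(-30))/214 = 456/107.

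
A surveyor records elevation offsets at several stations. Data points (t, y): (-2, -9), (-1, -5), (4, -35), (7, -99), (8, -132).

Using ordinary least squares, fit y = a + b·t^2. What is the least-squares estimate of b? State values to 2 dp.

Normal-equation sums: Σ1 = 5, Σt^2 = 134, Σt^2·t^2 = 6770.
Right-hand side: Σy = -280, Σt^2·y = -13900.
So AᵀA·[a, b]ᵀ = Aᵀy: [[5, 134]; [134, 6770]]·[a, b]ᵀ = [-280, -13900]ᵀ.
Eliminating b: 6770·(row 1) − 134·(row 2) gives 15894·a = 6770·(-280) − 134·(-13900) = -33000, so a = -5500/2649.
Then b = ((-13900) − 134·(-5500/2649))/6770 = -5330/2649.

b = -2.01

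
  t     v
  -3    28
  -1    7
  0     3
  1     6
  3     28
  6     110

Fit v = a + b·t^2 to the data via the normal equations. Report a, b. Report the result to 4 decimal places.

a = 2.6686, b = 2.9641

With design matrix M, MᵀM = [[6, 56]; [56, 1460]] and Mᵀv = [182, 4477]ᵀ.
Δ = 6·1460 − 56² = 5624.
a = (182·1460 − 56·4477)/5624 = 1876/703; b = (6·4477 − 56·182)/5624 = 8335/2812.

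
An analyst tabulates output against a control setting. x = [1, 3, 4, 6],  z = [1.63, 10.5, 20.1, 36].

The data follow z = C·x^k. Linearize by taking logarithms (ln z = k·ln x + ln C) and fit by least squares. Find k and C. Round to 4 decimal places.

k = 1.7478, C = 1.6279

Let Y = ln z. Fitting Y = k·ln x + ln C by least squares:
Σln x = 4.2767, Σ(ln x)² = 6.3392, Σln z = 9.4242, Σln x·ln z = 13.1639.
Normal system: [[6.3392, 4.2767]; [4.2767, 4]]·[k, ln C]ᵀ = [13.1639, 9.4242]ᵀ.
Solving (det = 7.0668): k = 1.74784, ln C = 0.48732, so C = exp(0.48732) = 1.62794.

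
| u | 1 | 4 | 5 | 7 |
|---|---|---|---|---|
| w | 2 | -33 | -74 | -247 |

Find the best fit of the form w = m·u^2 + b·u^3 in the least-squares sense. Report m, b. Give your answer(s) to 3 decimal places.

Normal-equation sums: Σu^2·u^2 = 3283, Σu^2·u^3 = 20957, Σu^3·u^3 = 137371.
Right-hand side: Σu^2·w = -14479, Σu^3·w = -96081.
det = 3283·137371 − 20957² = 11793144.
m = ((-14479)·137371 − 20957·(-96081))/11793144 = 3071851/1474143; b = (3283·(-96081) − 20957·(-14479))/11793144 = -1499690/1474143.

m = 2.084, b = -1.017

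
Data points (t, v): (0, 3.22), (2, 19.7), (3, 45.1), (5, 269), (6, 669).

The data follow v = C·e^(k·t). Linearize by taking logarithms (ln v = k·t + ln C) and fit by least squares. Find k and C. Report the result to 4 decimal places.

k = 0.8862, C = 3.2411

Linearized form: ln v = k·t + ln C. From the 5 transformed points,
XᵀX = [[74.0000, 16.0000]; [16.0000, 5]], rhs = [84.3961, 20.0594]ᵀ  (here Σt = 16.0000, Σ(t)² = 74.0000, Σln v = 20.0594, Σt·ln v = 84.3961).
Δ = 74.0000·5 − (16.0000)² = 114.0000; k = (84.3961·5 − 16.0000·20.0594)/114.0000 = 0.88623, ln C = (74.0000·20.0594 − 16.0000·84.3961)/114.0000 = 1.17593, so C = exp(1.17593) = 3.24114.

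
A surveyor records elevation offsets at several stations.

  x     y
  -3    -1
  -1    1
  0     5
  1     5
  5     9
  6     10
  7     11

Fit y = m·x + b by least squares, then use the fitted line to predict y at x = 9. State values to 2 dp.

AᵀA·[m, b]ᵀ = Aᵀy reads: 121·m + 15·b = 189;  15·m + 7·b = 40.
det = 121·7 − 15² = 622.
m = (189·7 − 15·40)/622 = 723/622; b = (121·40 − 15·189)/622 = 2005/622.
At x = 9: ŷ = (723/622)·(9) + (2005/622)·(1) = 4256/311.

ŷ = 13.68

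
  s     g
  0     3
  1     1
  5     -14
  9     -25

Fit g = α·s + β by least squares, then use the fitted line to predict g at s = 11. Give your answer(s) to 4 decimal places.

ĝ = -32.0000

The normal equations are: 107·α + 15·β = -294;  15·α + 4·β = -35.
(Σs·s = 107, Σs = 15, Σ1 = 4, Σs·g = -294, Σg = -35.)
Determinant 107·4 − 15² = 203.
α = ((-294)·4 − 15·(-35))/203 = -93/29; β = (107·(-35) − 15·(-294))/203 = 95/29.
At s = 11: ĝ = (-93/29)·(11) + (95/29)·(1) = -32.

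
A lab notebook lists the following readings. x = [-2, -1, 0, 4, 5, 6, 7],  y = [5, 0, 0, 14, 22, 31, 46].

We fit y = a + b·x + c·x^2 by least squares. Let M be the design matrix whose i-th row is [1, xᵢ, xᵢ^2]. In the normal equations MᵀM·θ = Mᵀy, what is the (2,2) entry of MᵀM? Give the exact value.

131

Row 2 ↔ basis x, column 2 ↔ basis x, so (MᵀM)_{2,2} = Σᵢ (x)·(x) = (-2)·(-2) + (-1)·(-1) + (0)·(0) + (4)·(4) + (5)·(5) + (6)·(6) + (7)·(7) = 131.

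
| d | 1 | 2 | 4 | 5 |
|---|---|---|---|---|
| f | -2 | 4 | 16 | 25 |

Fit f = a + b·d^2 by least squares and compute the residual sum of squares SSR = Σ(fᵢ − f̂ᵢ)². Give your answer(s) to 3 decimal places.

AᵀA·[a, b]ᵀ = Aᵀf reads: 4·a + 46·b = 43;  46·a + 898·b = 895.
Eliminating b: 898·(row 1) − 46·(row 2) gives 1476·a = 898·43 − 46·895 = -2556, so a = -71/41.
Then b = (895 − 46·(-71/41))/898 = 89/82.
Residuals: -111/82, 57/41, 15/41, -33/82; SSR = 333/82.

SSR = 4.061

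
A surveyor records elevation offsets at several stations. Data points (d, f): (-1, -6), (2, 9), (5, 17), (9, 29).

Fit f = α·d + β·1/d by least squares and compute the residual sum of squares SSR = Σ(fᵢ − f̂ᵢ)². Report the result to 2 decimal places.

SSR = 1.27

Setting ∂/∂α … = 0 gives: 111·α + 4·β = 370;  4·α + (10549/8100)·β = 1541/90.
det = 111·(10549/8100) − 4² = 347113/2700.
α = (370·(10549/8100) − 4·(1541/90))/(347113/2700) = 3348370/1041339; β = (111·(1541/90) − 4·370)/(347113/2700) = 1135530/347113.
Residuals: 506926/1041339, 972016/1041339, 279595/1041339, -105003/347113; SSR = 1324442/1041339.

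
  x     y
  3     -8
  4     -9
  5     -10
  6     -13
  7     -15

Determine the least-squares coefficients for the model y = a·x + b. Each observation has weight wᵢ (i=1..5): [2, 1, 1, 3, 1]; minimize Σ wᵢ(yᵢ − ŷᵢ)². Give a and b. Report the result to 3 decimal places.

AᵀWA·[a, b]ᵀ = AᵀWy reads: 216·a + 40·b = -473;  40·a + 8·b = -89.
Δ = 216·8 − 40² = 128.
a = ((-473)·8 − 40·(-89))/128 = -7/4; b = (216·(-89) − 40·(-473))/128 = -19/8.

a = -1.750, b = -2.375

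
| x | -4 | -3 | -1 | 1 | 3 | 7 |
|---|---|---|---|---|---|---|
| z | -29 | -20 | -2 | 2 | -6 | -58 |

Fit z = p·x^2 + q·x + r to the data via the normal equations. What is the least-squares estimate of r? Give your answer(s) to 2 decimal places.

With design matrix M, MᵀM = [[2821, 279, 85]; [279, 85, 3]; [85, 3, 6]] and Mᵀz = [-3540, -244, -113]ᵀ.
Solving the 3×3 system (Gaussian elimination) gives p = -35273/23722, q = 46637/23722, r = 14809/11861.

r = 1.25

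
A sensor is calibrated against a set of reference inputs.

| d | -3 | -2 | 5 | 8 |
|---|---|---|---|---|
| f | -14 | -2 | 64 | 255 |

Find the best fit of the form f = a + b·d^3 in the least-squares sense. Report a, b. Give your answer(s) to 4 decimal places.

Entries of XᵀX: Σ1 = 4, Σd^3 = 602, Σd^3·d^3 = 278562.
Right-hand side: Σf = 303, Σd^3·f = 138954.
Eliminating b: 278562·(row 1) − 602·(row 2) gives 751844·a = 278562·303 − 602·138954 = 753978, so a = 376989/375922.
Then b = (138954 − 602·(376989/375922))/278562 = 186705/375922.

a = 1.0028, b = 0.4967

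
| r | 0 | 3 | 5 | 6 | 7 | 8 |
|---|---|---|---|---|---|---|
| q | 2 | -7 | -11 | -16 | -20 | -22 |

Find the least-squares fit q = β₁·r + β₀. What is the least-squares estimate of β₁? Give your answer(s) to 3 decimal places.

β₁ = -3.043

Normal-equation sums: Σr·r = 183, Σr = 29, Σ1 = 6.
Moment sums: Σr·q = -488, Σq = -74.
So AᵀA·[β₁, β₀]ᵀ = Aᵀq: [[183, 29]; [29, 6]]·[β₁, β₀]ᵀ = [-488, -74]ᵀ.
Eliminating β₀: 6·(row 1) − 29·(row 2) gives 257·β₁ = 6·(-488) − 29·(-74) = -782, so β₁ = -782/257.
Then β₀ = ((-74) − 29·(-782/257))/6 = 610/257.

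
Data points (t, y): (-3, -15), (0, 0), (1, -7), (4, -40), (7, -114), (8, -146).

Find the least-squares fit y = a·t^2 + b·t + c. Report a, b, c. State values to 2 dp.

a = -2.06, b = -1.65, c = -1.38

Setting ∂/∂a … = 0 gives: 6835·a + 893·b + 139·c = -15712;  893·a + 139·b + 17·c = -2088;  139·a + 17·b + 6·c = -322.
(Σt^2·t^2 = 6835, Σt^2·t = 893, Σt^2 = 139, Σt·t = 139, Σt = 17, Σ1 = 6, Σt^2·y = -15712, Σt·y = -2088, Σy = -322.)
Solving the 3×3 system (Gaussian elimination) gives a = -24410/11877, b = -97912/59385, c = -27362/19795.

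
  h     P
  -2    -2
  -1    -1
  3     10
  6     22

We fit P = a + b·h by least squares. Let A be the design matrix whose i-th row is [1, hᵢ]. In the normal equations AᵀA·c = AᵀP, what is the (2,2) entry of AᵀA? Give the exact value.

Row 2 ↔ basis h, column 2 ↔ basis h, so (AᵀA)_{2,2} = Σᵢ (h)·(h) = (-2)·(-2) + (-1)·(-1) + (3)·(3) + (6)·(6) = 50.

50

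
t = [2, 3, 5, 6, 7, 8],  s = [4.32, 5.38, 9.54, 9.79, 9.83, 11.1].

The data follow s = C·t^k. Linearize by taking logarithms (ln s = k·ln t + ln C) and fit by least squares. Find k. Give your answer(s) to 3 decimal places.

Let Y = ln s. Fitting Y = k·ln t + ln C by least squares:
Over the data: Σln t = 9.2183, Σ(ln t)² = 15.5987, Σln s = 12.3752, Σln t·ln s = 20.0330.
Normal system: [[15.5987, 9.2183]; [9.2183, 6]]·[k, ln C]ᵀ = [20.0330, 12.3752]ᵀ.
Slope k = (n·Σln t·ln s − Σln t·Σln s)/(n·Σ(ln t)² − (Σln t)²) = (6·20.0330 − 9.2183·12.3752)/8.6152 = 0.71032; ln C = (Σln s − k·Σln t)/n = 0.97121.

k = 0.710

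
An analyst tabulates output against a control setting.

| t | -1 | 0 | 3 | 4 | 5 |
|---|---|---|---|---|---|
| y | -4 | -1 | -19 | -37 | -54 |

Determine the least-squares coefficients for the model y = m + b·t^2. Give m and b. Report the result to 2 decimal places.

m = -1.25, b = -2.13

Normal-equation sums: Σ1 = 5, Σt^2 = 51, Σt^2·t^2 = 963.
And Σy = -115, Σt^2·y = -2117.
Normal equations: [[5, 51]; [51, 963]]·[m, b]ᵀ = [-115, -2117]ᵀ.
Determinant 5·963 − 51² = 2214.
m = ((-115)·963 − 51·(-2117))/2214 = -463/369; b = (5·(-2117) − 51·(-115))/2214 = -2360/1107.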